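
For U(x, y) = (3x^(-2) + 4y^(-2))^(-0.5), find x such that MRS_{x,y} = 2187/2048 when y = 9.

For CES with ρ = -2, MRS = (3/4)·(y/x)^3.
Setting (3/4)·(9/x)^3 = 2187/2048 gives (9/x)^3 = 729/512, so 9/x = 1.125 and x = 8.

x = 8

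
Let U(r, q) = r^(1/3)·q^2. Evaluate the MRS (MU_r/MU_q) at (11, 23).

MU_r = 1/3·r^(-2/3)·q^2 and MU_q = 2·r^(1/3)·q.
MRS = MU_r/MU_q = (1/6)·q/r.
At (11, 23): MRS = 23/66.
That is, one extra unit of r is worth 23/66 units of q at the margin.

MRS = 23/66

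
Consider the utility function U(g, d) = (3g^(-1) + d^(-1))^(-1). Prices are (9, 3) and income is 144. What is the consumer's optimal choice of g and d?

For CES with ρ = -1, MRS = (3/1)·(d/g)^2.
Tangency: set MRS = p_g/p_d = 9/3 = 3.
So (d/g)^2 = 1; taking the square root, d/g = 1, i.e. d = g.
Substitute into the budget 9·g + 3·d = 144: 12·g = 144, so g* = 12 and d* = 12.

g* = 12, d* = 12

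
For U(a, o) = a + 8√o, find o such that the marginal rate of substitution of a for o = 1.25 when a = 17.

MU_a = 1, MU_o = 8/(2√o).
MRS = 1 ÷ (8/(2√o)).
MRS depends only on o: 0.25·√o = 1.25 ⇒ √o = 1.25/0.25 = 5 ⇒ o = 25.

o = 25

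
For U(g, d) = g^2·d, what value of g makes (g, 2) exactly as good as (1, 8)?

g = 2

U(1, 8) = 8.
Set U(g, 2) = 8 and solve.
With d = 2: g^2 = 8/2 = 4; taking the square root, g = 2.
Check: U(2, 2) = 8.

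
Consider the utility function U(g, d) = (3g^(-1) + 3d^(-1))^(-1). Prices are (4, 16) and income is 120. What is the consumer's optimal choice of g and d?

For CES with ρ = -1, MRS = (d/g)^2.
Tangency: set MRS = p_g/p_d = 4/16 = 0.25.
So (d/g)^2 = 0.25; taking the square root, d/g = 0.5, i.e. d = 0.5·g.
Substitute into the budget 4·g + 16·d = 120: 12·g = 120, so g* = 10 and d* = 0.5·10 = 5.

g* = 10, d* = 5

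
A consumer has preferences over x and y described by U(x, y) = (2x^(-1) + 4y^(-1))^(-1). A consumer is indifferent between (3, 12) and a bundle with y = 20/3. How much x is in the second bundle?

x = 5

U depends on (x, y) only through S = 2x^(-1) + 4y^(-1), so equal utility means equal S. At (3, 12): S = 1.
With y = 20/3: 4·(20/3)^(-1) = 0.6, so 2x^(-1) = 1 − 0.6 = 0.4, i.e. x^(-1) = 0.2.
Hence x = 1/0.2 = 5.
Check: U(5, 20/3) = 1.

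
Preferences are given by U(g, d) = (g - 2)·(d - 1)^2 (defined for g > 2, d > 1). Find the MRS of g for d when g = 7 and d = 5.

MRS = 0.4

MU_g = (d−1)^2, MU_d = 2·(g−2)·(d−1).
MRS = (1/2)·(d−1)/(g−2).
At (7, 5): MRS = 0.4.
So at (7, 5) the consumer would give up 0.4 units of d for one more unit of g.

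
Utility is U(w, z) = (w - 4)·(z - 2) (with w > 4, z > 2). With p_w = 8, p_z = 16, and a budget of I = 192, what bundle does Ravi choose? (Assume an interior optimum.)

w* = 12, z* = 6

MU_w = (z−2), MU_z = (w−4).
MRS = (z−2)/(w−4).
Tangency: set MRS = p_w/p_z = 8/16 = 0.5.
So (z − 2)/(w − 4) = 0.5, i.e. (z − 2) = 0.5·(w − 4).
Rewrite the budget in excess-of-subsistence terms: 8·(w − 4) + 16·(z − 2) = 192 − 8·4 − 16·2 = 128.
Substituting, 16·(w − 4) = 128, so w − 4 = 8 and w* = 12.
Then z − 2 = 0.5·8 = 4, so z* = 6.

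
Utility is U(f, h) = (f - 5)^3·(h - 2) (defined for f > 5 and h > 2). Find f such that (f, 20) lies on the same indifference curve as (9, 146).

U(9, 146) = 9216.
Set U(f, 20) = 9216 and solve.
With h = 20: (20 − 2) = 18, so (f − 5)^3 = 9216/18 = 512.
Taking the cube root (with f > 5): f − 5 = 8, so f = 13.
Check: U(13, 20) = 9216.

f = 13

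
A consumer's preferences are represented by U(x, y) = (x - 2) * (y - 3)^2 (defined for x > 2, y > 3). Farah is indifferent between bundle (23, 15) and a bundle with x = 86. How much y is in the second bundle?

U(23, 15) = 3024.
Set U(86, y) = 3024 and solve.
With x = 86: (86 − 2) = 84, so (y − 3)^2 = 3024/84 = 36.
Taking the square root (with y > 3): y − 3 = 6, so y = 9.
Check: U(86, 9) = 3024.

y = 9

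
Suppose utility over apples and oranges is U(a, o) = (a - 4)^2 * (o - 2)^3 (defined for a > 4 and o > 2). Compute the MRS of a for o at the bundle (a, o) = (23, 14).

MU_a = 2·(a−4)·(o−2)^3, MU_o = 3·(a−4)^2·(o−2)^2.
MRS = (2/3)·(o−2)/(a−4).
At (23, 14): MRS = 8/19.
The indifference curve has slope −8/19 at this bundle.

MRS = 8/19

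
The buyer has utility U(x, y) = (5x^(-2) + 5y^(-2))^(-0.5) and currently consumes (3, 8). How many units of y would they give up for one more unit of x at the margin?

For CES with ρ = -2, MRS = (y/x)^3.
At (3, 8): MRS = 512/27.
The indifference curve has slope −512/27 at this bundle.

MRS = 512/27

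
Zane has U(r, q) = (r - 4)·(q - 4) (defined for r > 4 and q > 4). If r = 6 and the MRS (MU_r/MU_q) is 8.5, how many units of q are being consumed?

MU_r = (q−4), MU_q = (r−4).
MRS = (q−4)/(r−4).
Substitute r = 6: MRS = (q − 4)/2. Setting this equal to 8.5 gives q − 4 = 8.5·2 = 17, so q = 21.

q = 21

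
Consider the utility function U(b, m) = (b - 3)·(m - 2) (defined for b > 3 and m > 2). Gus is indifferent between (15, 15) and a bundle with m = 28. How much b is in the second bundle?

U(15, 15) = 156.
Set U(b, 28) = 156 and solve.
With m = 28: (28 − 2) = 26, so (b − 3) = 156/26 = 6.
So b = 3 + 6 = 9.
Check: U(9, 28) = 156.

b = 9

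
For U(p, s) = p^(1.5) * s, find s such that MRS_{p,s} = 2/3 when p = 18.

MU_p = 1.5·√p·s and MU_s = p^(1.5).
MRS = MU_p/MU_s = (1.5)·s/p.
Substitute p = 18: MRS = s/12. Setting s/12 = 2/3 gives s = (2/3)·12 = 8.

s = 8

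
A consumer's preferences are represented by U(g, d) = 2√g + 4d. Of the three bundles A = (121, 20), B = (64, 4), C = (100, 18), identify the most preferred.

Bundle A

Evaluate utility at each bundle:
U(A) = 102.000.
U(B) = 32.000.
U(C) = 92.000.
Highest utility is A, so A ≻ C ≻ B.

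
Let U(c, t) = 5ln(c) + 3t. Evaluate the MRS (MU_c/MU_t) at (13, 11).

MU_c = 5/c, MU_t = 3.
MRS = 5/c ÷ 3.
At (13, 11): MRS = 5/39.
The indifference curve has slope −5/39 at this bundle.

MRS = 5/39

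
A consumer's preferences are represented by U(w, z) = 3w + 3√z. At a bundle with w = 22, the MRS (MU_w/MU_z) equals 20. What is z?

z = 100

MU_w = 3, MU_z = 3/(2√z).
MRS = 3 ÷ (3/(2√z)).
MRS depends only on z: 2·√z = 20 ⇒ √z = 20/2 = 10 ⇒ z = 100.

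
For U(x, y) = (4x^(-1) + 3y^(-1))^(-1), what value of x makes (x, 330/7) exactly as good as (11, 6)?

x = 5

U depends on (x, y) only through S = 4x^(-1) + 3y^(-1), so equal utility means equal S. At (11, 6): S = 19/22.
With y = 330/7: 3·(330/7)^(-1) = 7/110, so 4x^(-1) = 19/22 − 7/110 = 0.8, i.e. x^(-1) = 0.2.
Hence x = 1/0.2 = 5.
Check: U(5, 330/7) = 1.1579.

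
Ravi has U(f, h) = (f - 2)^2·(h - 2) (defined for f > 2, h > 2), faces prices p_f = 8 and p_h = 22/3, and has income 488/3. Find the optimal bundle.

f* = 13, h* = 8

MU_f = 2·(f−2)·(h−2), MU_h = (f−2)^2.
MRS = (2/1)·(h−2)/(f−2).
Tangency: set MRS = p_f/p_h = 8/(22/3) = 12/11.
So (2/1)·(h − 2)/(f − 2) = 12/11, i.e. (h − 2) = (6/11)·(f − 2).
Rewrite the budget in excess-of-subsistence terms: 8·(f − 2) + (22/3)·(h − 2) = 488/3 − 8·2 − (22/3)·2 = 132.
Substituting, 12·(f − 2) = 132, so f − 2 = 11 and f* = 13.
Then h − 2 = (6/11)·11 = 6, so h* = 8.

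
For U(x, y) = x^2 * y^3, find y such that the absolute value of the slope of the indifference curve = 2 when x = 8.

MU_x = 2·x·y^3 and MU_y = 3·x^2·y^2.
MRS = MU_x/MU_y = (2/3)·y/x.
Substitute x = 8: MRS = y/12. Setting y/12 = 2 gives y = 2·12 = 24.

y = 24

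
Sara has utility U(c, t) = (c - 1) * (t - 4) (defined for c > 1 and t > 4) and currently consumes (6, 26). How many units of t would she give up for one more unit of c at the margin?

MRS = 4.4

MU_c = (t−4), MU_t = (c−1).
MRS = (t−4)/(c−1).
At (6, 26): MRS = 4.4.
So at (6, 26) the consumer would give up 4.4 units of t for one more unit of c.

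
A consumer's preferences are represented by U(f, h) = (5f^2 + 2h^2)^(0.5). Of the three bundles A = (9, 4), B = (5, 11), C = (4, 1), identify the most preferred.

Bundle A

Evaluate utility at each bundle:
U(A) = 20.905.
U(B) = 19.157.
U(C) = 9.055.
Highest utility is A, so A ≻ B ≻ C.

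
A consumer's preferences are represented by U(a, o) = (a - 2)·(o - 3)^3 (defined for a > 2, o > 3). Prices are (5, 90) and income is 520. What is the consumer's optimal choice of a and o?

a* = 14, o* = 5

MU_a = (o−3)^3, MU_o = 3·(a−2)·(o−3)^2.
MRS = (1/3)·(o−3)/(a−2).
Tangency: set MRS = p_a/p_o = 5/90 = 1/18.
So (1/3)·(o − 3)/(a − 2) = 1/18, i.e. (o − 3) = (1/6)·(a − 2).
Rewrite the budget in excess-of-subsistence terms: 5·(a − 2) + 90·(o − 3) = 520 − 5·2 − 90·3 = 240.
Substituting, 20·(a − 2) = 240, so a − 2 = 12 and a* = 14.
Then o − 3 = (1/6)·12 = 2, so o* = 5.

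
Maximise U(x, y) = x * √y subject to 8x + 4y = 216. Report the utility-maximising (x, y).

MU_x = √y and MU_y = 0.5·x·y^(-0.5).
MRS = MU_x/MU_y = (2)·y/x.
Tangency: set MRS = p_x/p_y = 8/4 = 2.
So (2)·y/x = 2, i.e. y = x.
Substitute into the budget 8·x + 4·y = 216: 12·x = 216, so x* = 18.
Then y* = 18.

x* = 18, y* = 18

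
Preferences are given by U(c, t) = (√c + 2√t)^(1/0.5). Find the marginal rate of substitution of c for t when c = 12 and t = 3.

For CES with ρ = 0.5, MRS = (1/2)·√(t/c).
At (12, 3): MRS = 0.25.
That is, one extra unit of c is worth 0.25 units of t at the margin.

MRS = 0.25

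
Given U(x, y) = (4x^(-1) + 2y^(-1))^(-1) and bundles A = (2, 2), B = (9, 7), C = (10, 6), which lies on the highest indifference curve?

Bundle B

Evaluate utility at each bundle:
U(A) = 0.333.
U(B) = 1.370.
U(C) = 1.364.
Highest utility is B, so B ≻ C ≻ A.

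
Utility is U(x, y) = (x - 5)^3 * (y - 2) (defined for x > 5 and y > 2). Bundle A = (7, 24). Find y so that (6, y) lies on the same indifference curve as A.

U(7, 24) = 176.
Set U(6, y) = 176 and solve.
With x = 6: (6 − 5)^3 = 1, so (y − 2) = 176/1 = 176.
So y = 2 + 176 = 178.
Check: U(6, 178) = 176.

y = 178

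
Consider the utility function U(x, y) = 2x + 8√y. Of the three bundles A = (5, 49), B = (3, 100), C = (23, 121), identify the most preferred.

Bundle C

Evaluate utility at each bundle:
U(A) = 66.000.
U(B) = 86.000.
U(C) = 134.000.
Highest utility is C, so C ≻ B ≻ A.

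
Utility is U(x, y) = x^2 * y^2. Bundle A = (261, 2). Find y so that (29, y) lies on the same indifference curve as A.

y = 18

U(261, 2) = 272484.
Set U(29, y) = 272484 and solve.
With x = 29: 29^2 = 841, so y^2 = 272484/841 = 324; taking the square root, y = 18.
Check: U(29, 18) = 272484.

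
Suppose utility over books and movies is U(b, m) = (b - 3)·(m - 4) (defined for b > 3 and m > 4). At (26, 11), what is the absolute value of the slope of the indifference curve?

MRS = 7/23

MU_b = (m−4), MU_m = (b−3).
MRS = (m−4)/(b−3).
At (26, 11): MRS = 7/23.
That is, one extra unit of b is worth 7/23 units of m at the margin.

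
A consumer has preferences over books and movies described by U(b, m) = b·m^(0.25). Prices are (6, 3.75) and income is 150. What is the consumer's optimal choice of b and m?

MU_b = m^(0.25) and MU_m = 0.25·b·m^(-0.75).
MRS = MU_b/MU_m = (4)·m/b.
Tangency: set MRS = p_b/p_m = 6/3.75 = 1.6.
So (4)·m/b = 1.6, i.e. m = 0.4·b.
Substitute into the budget 6·b + 3.75·m = 150: 7.5·b = 150, so b* = 20.
Then m* = 0.4·20 = 8.

b* = 20, m* = 8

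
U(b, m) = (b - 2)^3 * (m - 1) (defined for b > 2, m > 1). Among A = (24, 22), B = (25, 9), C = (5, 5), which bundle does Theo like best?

Evaluate utility at each bundle:
U(A) = 223608.
U(B) = 97336.
U(C) = 108.
Highest utility is A, so A ≻ B ≻ C.

Bundle A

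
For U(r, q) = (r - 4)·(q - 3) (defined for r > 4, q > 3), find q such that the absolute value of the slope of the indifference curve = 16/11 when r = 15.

q = 19

MU_r = (q−3), MU_q = (r−4).
MRS = (q−3)/(r−4).
Substitute r = 15: MRS = (q − 3)/11. Setting this equal to 16/11 gives q − 3 = (16/11)·11 = 16, so q = 19.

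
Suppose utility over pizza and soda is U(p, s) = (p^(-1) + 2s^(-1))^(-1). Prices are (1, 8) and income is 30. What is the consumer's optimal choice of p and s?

For CES with ρ = -1, MRS = (1/2)·(s/p)^2.
Tangency: set MRS = p_p/p_s = 1/8 = 0.125.
So (s/p)^2 = 0.25; taking the square root, s/p = 0.5, i.e. s = 0.5·p.
Substitute into the budget 1·p + 8·s = 30: 5·p = 30, so p* = 6 and s* = 0.5·6 = 3.

p* = 6, s* = 3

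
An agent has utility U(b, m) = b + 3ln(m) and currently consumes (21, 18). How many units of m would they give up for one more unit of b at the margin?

MRS = 6

MU_b = 1, MU_m = 3/m.
MRS = 1 ÷ (3/m).
At (21, 18): MRS = 6.
The indifference curve has slope −6 at this bundle.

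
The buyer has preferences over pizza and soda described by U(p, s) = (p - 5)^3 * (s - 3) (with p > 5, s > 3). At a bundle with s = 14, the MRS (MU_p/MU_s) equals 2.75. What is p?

MU_p = 3·(p−5)^2·(s−3), MU_s = (p−5)^3.
MRS = (3/1)·(s−3)/(p−5).
Substitute s = 14: MRS = 33/(p − 5). Setting this equal to 2.75 gives p − 5 = 33/2.75 = 12, so p = 17.

p = 17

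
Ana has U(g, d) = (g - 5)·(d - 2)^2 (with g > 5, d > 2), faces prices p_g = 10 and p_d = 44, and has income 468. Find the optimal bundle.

MU_g = (d−2)^2, MU_d = 2·(g−5)·(d−2).
MRS = (1/2)·(d−2)/(g−5).
Tangency: set MRS = p_g/p_d = 10/44 = 5/22.
So (1/2)·(d − 2)/(g − 5) = 5/22, i.e. (d − 2) = (5/11)·(g − 5).
Rewrite the budget in excess-of-subsistence terms: 10·(g − 5) + 44·(d − 2) = 468 − 10·5 − 44·2 = 330.
Substituting, 30·(g − 5) = 330, so g − 5 = 11 and g* = 16.
Then d − 2 = (5/11)·11 = 5, so d* = 7.

g* = 16, d* = 7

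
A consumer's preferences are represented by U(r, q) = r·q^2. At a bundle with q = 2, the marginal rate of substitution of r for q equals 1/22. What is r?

MU_r = q^2 and MU_q = 2·r·q.
MRS = MU_r/MU_q = (1/2)·q/r.
Substitute q = 2: MRS = 1/r. Setting 1/r = 1/22 gives r = 1/(1/22) = 22.

r = 22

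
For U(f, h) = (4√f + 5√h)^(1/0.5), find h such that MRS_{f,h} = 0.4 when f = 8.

For CES with ρ = 0.5, MRS = (4/5)·√(h/f).
Setting (4/5)·√(h/8) = 0.4 gives √(h/8) = 0.5, so h/8 = 0.25 and h = 2.

h = 2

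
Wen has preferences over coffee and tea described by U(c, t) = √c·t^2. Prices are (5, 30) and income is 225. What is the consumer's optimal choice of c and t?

c* = 9, t* = 6

MU_c = 0.5·c^(-0.5)·t^2 and MU_t = 2·√c·t.
MRS = MU_c/MU_t = (0.25)·t/c.
Tangency: set MRS = p_c/p_t = 5/30 = 1/6.
So (0.25)·t/c = 1/6, i.e. t = (2/3)·c.
Substitute into the budget 5·c + 30·t = 225: 25·c = 225, so c* = 9.
Then t* = (2/3)·9 = 6.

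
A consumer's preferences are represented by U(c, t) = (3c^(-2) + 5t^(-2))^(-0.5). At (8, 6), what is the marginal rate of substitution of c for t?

MRS = 81/320

For CES with ρ = -2, MRS = (3/5)·(t/c)^3.
At (8, 6): MRS = 81/320.
The indifference curve has slope −81/320 at this bundle.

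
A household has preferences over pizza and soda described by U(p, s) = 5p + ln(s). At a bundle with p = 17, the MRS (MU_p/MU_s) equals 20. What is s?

MU_p = 5, MU_s = 1/s.
MRS = 5 ÷ (1/s).
MRS depends only on s: 5·s = 20 ⇒ s = 20/5 = 4.

s = 4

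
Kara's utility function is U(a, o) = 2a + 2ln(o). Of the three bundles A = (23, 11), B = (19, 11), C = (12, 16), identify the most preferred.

Bundle A

Evaluate utility at each bundle:
U(A) = 50.796.
U(B) = 42.796.
U(C) = 29.545.
Highest utility is A, so A ≻ B ≻ C.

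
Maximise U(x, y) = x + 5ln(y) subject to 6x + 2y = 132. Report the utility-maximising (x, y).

x* = 17, y* = 15

MU_x = 1, MU_y = 5/y.
MRS = 1 ÷ (5/y).
Tangency: set MRS = p_x/p_y = 6/2 = 3.
MRS depends only on y: 0.2·y = 3 ⇒ y* = 3/0.2 = 15.
From the budget, 6·x = 132 − 2·15 = 102, so x* = 17.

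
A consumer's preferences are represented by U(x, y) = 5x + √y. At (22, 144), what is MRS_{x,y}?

MU_x = 5, MU_y = 1/(2√y).
MRS = 5 ÷ (1/(2√y)).
At (22, 144): MRS = 120.
That is, one extra unit of x is worth 120 units of y at the margin.

MRS = 120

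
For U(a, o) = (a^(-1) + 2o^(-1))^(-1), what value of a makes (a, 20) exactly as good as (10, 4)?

a = 2

U depends on (a, o) only through S = a^(-1) + 2o^(-1), so equal utility means equal S. At (10, 4): S = 0.6.
With o = 20: 2·20^(-1) = 0.1, so a^(-1) = 0.6 − 0.1 = 0.5.
Hence a = 1/0.5 = 2.
Check: U(2, 20) = 1.6667.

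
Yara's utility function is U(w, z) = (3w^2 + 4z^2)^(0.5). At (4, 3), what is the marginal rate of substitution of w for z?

For CES with ρ = 2, MRS = (3/4)·(z/w)^(-1).
At (4, 3): MRS = 1.
So at (4, 3) the consumer would give up 1 units of z for one more unit of w.

MRS = 1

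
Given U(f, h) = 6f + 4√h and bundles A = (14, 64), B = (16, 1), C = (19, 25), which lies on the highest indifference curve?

Bundle C

Evaluate utility at each bundle:
U(A) = 116.000.
U(B) = 100.000.
U(C) = 134.000.
Highest utility is C, so C ≻ A ≻ B.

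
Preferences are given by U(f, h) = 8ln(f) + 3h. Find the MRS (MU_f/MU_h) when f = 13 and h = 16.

MRS = 8/39

MU_f = 8/f, MU_h = 3.
MRS = 8/f ÷ 3.
At (13, 16): MRS = 8/39.
So at (13, 16) the consumer would give up 8/39 units of h for one more unit of f.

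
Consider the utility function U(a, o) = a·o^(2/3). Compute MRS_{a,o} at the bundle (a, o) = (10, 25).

MRS = 3.75

MU_a = o^(2/3) and MU_o = 2/3·a·o^(-1/3).
MRS = MU_a/MU_o = (1.5)·o/a.
At (10, 25): MRS = 3.75.
So at (10, 25) the consumer would give up 3.75 units of o for one more unit of a.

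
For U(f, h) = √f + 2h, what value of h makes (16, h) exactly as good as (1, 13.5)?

U(1, 13.5) = 28.
Set U(16, h) = 28 and solve.
With f = 16: √16 = 4, so 2h = 28 − 4 = 24 and h = 12.
Check: U(16, 12) = 28.

h = 12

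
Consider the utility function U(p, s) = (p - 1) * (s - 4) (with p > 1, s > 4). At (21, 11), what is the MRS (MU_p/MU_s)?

MRS = 0.35

MU_p = (s−4), MU_s = (p−1).
MRS = (s−4)/(p−1).
At (21, 11): MRS = 0.35.
That is, one extra unit of p is worth 0.35 units of s at the margin.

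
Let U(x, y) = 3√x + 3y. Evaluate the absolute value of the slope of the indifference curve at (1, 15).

MU_x = 3/(2√x), MU_y = 3.
MRS = 3/(2√x) ÷ 3.
At (1, 15): MRS = 0.5.
That is, one extra unit of x is worth 0.5 units of y at the margin.

MRS = 0.5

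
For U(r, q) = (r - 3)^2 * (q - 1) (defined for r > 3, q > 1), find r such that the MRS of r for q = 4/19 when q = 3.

r = 22

MU_r = 2·(r−3)·(q−1), MU_q = (r−3)^2.
MRS = (2/1)·(q−1)/(r−3).
Substitute q = 3: MRS = 4/(r − 3). Setting this equal to 4/19 gives r − 3 = 4/(4/19) = 19, so r = 22.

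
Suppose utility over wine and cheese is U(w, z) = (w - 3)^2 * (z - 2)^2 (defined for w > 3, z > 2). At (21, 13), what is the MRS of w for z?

MRS = 11/18

MU_w = 2·(w−3)·(z−2)^2, MU_z = 2·(w−3)^2·(z−2).
MRS = (z−2)/(w−3).
At (21, 13): MRS = 11/18.
That is, one extra unit of w is worth 11/18 units of z at the margin.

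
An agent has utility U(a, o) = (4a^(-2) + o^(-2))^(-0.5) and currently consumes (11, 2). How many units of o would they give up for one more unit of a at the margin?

MRS = 32/1331

For CES with ρ = -2, MRS = (4/1)·(o/a)^3.
At (11, 2): MRS = 32/1331.
The indifference curve has slope −32/1331 at this bundle.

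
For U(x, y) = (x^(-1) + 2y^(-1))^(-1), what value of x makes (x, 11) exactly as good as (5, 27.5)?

U depends on (x, y) only through S = x^(-1) + 2y^(-1), so equal utility means equal S. At (5, 27.5): S = 3/11.
With y = 11: 2·11^(-1) = 2/11, so x^(-1) = 3/11 − 2/11 = 1/11.
Hence x = 1/(1/11) = 11.
Check: U(11, 11) = 3.6667.

x = 11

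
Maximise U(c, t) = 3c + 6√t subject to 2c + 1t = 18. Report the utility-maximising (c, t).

MU_c = 3, MU_t = 6/(2√t).
MRS = 3 ÷ (6/(2√t)).
Tangency: set MRS = p_c/p_t = 2/1 = 2.
MRS depends only on t: √t = 2 ⇒ √t = 2 ⇒ t* = 4.
From the budget, 2·c = 18 − 1·4 = 14, so c* = 7.

c* = 7, t* = 4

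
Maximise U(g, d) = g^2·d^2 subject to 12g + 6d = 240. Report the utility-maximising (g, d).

g* = 10, d* = 20

MU_g = 2·g·d^2 and MU_d = 2·g^2·d.
MRS = MU_g/MU_d = d/g.
Tangency: set MRS = p_g/p_d = 12/6 = 2.
So d/g = 2, i.e. d = 2·g.
Substitute into the budget 12·g + 6·d = 240: 24·g = 240, so g* = 10.
Then d* = 2·10 = 20.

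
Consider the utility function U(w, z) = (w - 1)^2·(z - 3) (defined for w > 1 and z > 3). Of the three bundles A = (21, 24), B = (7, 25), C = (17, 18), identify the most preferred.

Bundle A

Evaluate utility at each bundle:
U(A) = 8400.
U(B) = 792.
U(C) = 3840.
Highest utility is A, so A ≻ C ≻ B.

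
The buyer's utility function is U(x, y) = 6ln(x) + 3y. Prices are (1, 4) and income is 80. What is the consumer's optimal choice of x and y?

x* = 8, y* = 18

MU_x = 6/x, MU_y = 3.
MRS = 6/x ÷ 3.
Tangency: set MRS = p_x/p_y = 1/4 = 0.25.
MRS depends only on x: 2/x = 0.25 ⇒ x* = 2/0.25 = 8.
From the budget, 4·y = 80 − 1·8 = 72, so y* = 18.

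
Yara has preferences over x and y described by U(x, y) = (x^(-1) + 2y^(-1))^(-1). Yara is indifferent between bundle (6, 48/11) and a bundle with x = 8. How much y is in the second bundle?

U depends on (x, y) only through S = x^(-1) + 2y^(-1), so equal utility means equal S. At (6, 48/11): S = 0.625.
With x = 8: 8^(-1) = 0.125, so 2y^(-1) = 0.625 − 0.125 = 0.5, i.e. y^(-1) = 0.25.
Hence y = 1/0.25 = 4.
Check: U(8, 4) = 1.6.

y = 4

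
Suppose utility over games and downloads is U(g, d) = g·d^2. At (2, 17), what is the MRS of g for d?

MU_g = d^2 and MU_d = 2·g·d.
MRS = MU_g/MU_d = (1/2)·d/g.
At (2, 17): MRS = 4.25.
The indifference curve has slope −4.25 at this bundle.

MRS = 4.25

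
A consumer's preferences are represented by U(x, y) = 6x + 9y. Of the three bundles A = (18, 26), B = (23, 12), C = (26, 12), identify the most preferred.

Evaluate utility at each bundle:
U(A) = 342.
U(B) = 246.
U(C) = 264.
Highest utility is A, so A ≻ C ≻ B.

Bundle A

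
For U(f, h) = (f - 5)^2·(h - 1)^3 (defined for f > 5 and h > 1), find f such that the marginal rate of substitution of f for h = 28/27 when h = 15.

f = 14

MU_f = 2·(f−5)·(h−1)^3, MU_h = 3·(f−5)^2·(h−1)^2.
MRS = (2/3)·(h−1)/(f−5).
Substitute h = 15: MRS = (28/3)/(f − 5). Setting this equal to 28/27 gives f − 5 = (28/3)/(28/27) = 9, so f = 14.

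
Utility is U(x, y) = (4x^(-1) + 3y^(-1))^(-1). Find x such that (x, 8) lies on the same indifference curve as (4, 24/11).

x = 2

U depends on (x, y) only through S = 4x^(-1) + 3y^(-1), so equal utility means equal S. At (4, 24/11): S = 2.375.
With y = 8: 3·8^(-1) = 0.375, so 4x^(-1) = 2.375 − 0.375 = 2, i.e. x^(-1) = 0.5.
Hence x = 1/0.5 = 2.
Check: U(2, 8) = 0.4211.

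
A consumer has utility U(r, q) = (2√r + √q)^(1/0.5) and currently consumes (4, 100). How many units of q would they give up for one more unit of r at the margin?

MRS = 10

For CES with ρ = 0.5, MRS = (2/1)·√(q/r).
At (4, 100): MRS = 10.
The indifference curve has slope −10 at this bundle.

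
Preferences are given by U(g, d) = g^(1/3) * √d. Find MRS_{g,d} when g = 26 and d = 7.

MRS = 7/39

MU_g = 1/3·g^(-2/3)·√d and MU_d = 0.5·g^(1/3)·d^(-0.5).
MRS = MU_g/MU_d = (2/3)·d/g.
At (26, 7): MRS = 7/39.
So at (26, 7) the consumer would give up 7/39 units of d for one more unit of g.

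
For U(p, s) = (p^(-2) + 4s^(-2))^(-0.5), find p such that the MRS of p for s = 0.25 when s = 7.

For CES with ρ = -2, MRS = (1/4)·(s/p)^3.
Setting (1/4)·(7/p)^3 = 0.25 gives (7/p)^3 = 1, so 7/p = 1 and p = 7.

p = 7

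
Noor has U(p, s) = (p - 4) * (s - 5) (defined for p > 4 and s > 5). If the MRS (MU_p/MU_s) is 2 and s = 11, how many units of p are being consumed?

p = 7

MU_p = (s−5), MU_s = (p−4).
MRS = (s−5)/(p−4).
Substitute s = 11: MRS = 6/(p − 4). Setting this equal to 2 gives p − 4 = 6/2 = 3, so p = 7.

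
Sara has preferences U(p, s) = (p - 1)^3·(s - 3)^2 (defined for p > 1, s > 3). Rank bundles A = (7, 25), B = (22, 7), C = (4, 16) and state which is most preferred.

Bundle B

Evaluate utility at each bundle:
U(A) = 104544.
U(B) = 148176.
U(C) = 4563.
Highest utility is B, so B ≻ A ≻ C.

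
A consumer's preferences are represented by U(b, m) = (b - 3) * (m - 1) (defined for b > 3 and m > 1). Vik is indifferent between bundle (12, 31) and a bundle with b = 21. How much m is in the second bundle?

U(12, 31) = 270.
Set U(21, m) = 270 and solve.
With b = 21: (21 − 3) = 18, so (m − 1) = 270/18 = 15.
So m = 1 + 15 = 16.
Check: U(21, 16) = 270.

m = 16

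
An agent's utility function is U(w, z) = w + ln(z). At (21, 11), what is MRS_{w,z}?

MU_w = 1, MU_z = 1/z.
MRS = 1 ÷ (1/z).
At (21, 11): MRS = 11.
That is, one extra unit of w is worth 11 units of z at the margin.

MRS = 11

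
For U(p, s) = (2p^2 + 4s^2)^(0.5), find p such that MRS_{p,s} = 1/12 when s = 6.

p = 1

For CES with ρ = 2, MRS = (2/4)·(s/p)^(-1).
Setting (2/4)·(6/p)^(-1) = 1/12 gives (6/p)^(-1) = 1/6, so 6/p = 6 and p = 1.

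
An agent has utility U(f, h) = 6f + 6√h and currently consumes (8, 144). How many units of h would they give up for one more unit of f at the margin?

MRS = 24

MU_f = 6, MU_h = 6/(2√h).
MRS = 6 ÷ (6/(2√h)).
At (8, 144): MRS = 24.
So at (8, 144) the consumer would give up 24 units of h for one more unit of f.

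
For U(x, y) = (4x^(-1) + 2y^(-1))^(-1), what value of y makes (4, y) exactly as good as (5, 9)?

U depends on (x, y) only through S = 4x^(-1) + 2y^(-1), so equal utility means equal S. At (5, 9): S = 46/45.
With x = 4: 4·4^(-1) = 1, so 2y^(-1) = 46/45 − 1 = 1/45, i.e. y^(-1) = 1/90.
Hence y = 1/(1/90) = 90.
Check: U(4, 90) = 0.9783.

y = 90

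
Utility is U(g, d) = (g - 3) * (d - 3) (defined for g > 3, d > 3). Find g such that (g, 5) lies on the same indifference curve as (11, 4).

g = 7

U(11, 4) = 8.
Set U(g, 5) = 8 and solve.
With d = 5: (5 − 3) = 2, so (g − 3) = 8/2 = 4.
So g = 3 + 4 = 7.
Check: U(7, 5) = 8.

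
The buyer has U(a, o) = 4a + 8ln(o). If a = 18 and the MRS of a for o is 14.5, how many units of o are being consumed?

o = 29

MU_a = 4, MU_o = 8/o.
MRS = 4 ÷ (8/o).
MRS depends only on o: 0.5·o = 14.5 ⇒ o = 14.5/0.5 = 29.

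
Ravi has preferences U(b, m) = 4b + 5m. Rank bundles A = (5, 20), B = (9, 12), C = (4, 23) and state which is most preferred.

Bundle C

Evaluate utility at each bundle:
U(A) = 120.
U(B) = 96.
U(C) = 131.
Highest utility is C, so C ≻ A ≻ B.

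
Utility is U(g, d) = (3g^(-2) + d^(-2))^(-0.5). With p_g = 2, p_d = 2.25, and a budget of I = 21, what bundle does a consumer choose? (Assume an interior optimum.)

For CES with ρ = -2, MRS = (3/1)·(d/g)^3.
Tangency: set MRS = p_g/p_d = 2/2.25 = 8/9.
So (d/g)^3 = 8/27; taking the cube root, d/g = 2/3, i.e. d = (2/3)·g.
Substitute into the budget 2·g + 2.25·d = 21: 3.5·g = 21, so g* = 6 and d* = (2/3)·6 = 4.

g* = 6, d* = 4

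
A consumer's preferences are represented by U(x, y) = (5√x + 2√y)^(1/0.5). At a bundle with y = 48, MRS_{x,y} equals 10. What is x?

x = 3

For CES with ρ = 0.5, MRS = (5/2)·√(y/x).
Setting (5/2)·√(48/x) = 10 gives √(48/x) = 4, so 48/x = 16 and x = 3.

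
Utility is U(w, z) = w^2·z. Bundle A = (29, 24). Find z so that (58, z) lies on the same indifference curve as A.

z = 6

U(29, 24) = 20184.
Set U(58, z) = 20184 and solve.
With w = 58: 58^2 = 3364, so z = 20184/3364 = 6.
Check: U(58, 6) = 20184.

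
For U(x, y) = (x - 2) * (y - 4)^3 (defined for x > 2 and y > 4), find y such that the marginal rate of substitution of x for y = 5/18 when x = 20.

MU_x = (y−4)^3, MU_y = 3·(x−2)·(y−4)^2.
MRS = (1/3)·(y−4)/(x−2).
Substitute x = 20: MRS = (y − 4)/54. Setting this equal to 5/18 gives y − 4 = (5/18)·54 = 15, so y = 19.

y = 19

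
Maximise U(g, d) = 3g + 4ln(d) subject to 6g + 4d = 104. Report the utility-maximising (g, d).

MU_g = 3, MU_d = 4/d.
MRS = 3 ÷ (4/d).
Tangency: set MRS = p_g/p_d = 6/4 = 1.5.
MRS depends only on d: 0.75·d = 1.5 ⇒ d* = 1.5/0.75 = 2.
From the budget, 6·g = 104 − 4·2 = 96, so g* = 16.

g* = 16, d* = 2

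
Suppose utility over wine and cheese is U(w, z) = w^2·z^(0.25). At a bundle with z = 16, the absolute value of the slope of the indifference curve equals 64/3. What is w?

MU_w = 2·w·z^(0.25) and MU_z = 0.25·w^2·z^(-0.75).
MRS = MU_w/MU_z = (8)·z/w.
Substitute z = 16: MRS = 128/w. Setting 128/w = 64/3 gives w = 128/(64/3) = 6.

w = 6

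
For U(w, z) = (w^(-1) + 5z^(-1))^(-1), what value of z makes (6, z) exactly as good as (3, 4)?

U depends on (w, z) only through S = w^(-1) + 5z^(-1), so equal utility means equal S. At (3, 4): S = 19/12.
With w = 6: 6^(-1) = 1/6, so 5z^(-1) = 19/12 − 1/6 = 17/12, i.e. z^(-1) = 17/60.
Hence z = 1/(17/60) = 60/17.
Check: U(6, 60/17) = 0.6316.

z = 60/17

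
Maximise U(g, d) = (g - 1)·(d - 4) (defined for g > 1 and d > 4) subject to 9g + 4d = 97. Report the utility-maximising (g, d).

g* = 5, d* = 13

MU_g = (d−4), MU_d = (g−1).
MRS = (d−4)/(g−1).
Tangency: set MRS = p_g/p_d = 9/4 = 2.25.
So (d − 4)/(g − 1) = 2.25, i.e. (d − 4) = 2.25·(g − 1).
Rewrite the budget in excess-of-subsistence terms: 9·(g − 1) + 4·(d − 4) = 97 − 9·1 − 4·4 = 72.
Substituting, 18·(g − 1) = 72, so g − 1 = 4 and g* = 5.
Then d − 4 = 2.25·4 = 9, so d* = 13.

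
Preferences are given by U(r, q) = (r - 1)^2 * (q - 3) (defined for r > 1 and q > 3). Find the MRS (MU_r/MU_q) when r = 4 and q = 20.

MRS = 34/3

MU_r = 2·(r−1)·(q−3), MU_q = (r−1)^2.
MRS = (2/1)·(q−3)/(r−1).
At (4, 20): MRS = 34/3.
That is, one extra unit of r is worth 34/3 units of q at the margin.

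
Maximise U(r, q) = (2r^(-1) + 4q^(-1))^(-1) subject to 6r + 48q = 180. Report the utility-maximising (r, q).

For CES with ρ = -1, MRS = (2/4)·(q/r)^2.
Tangency: set MRS = p_r/p_q = 6/48 = 0.125.
So (q/r)^2 = 0.25; taking the square root, q/r = 0.5, i.e. q = 0.5·r.
Substitute into the budget 6·r + 48·q = 180: 30·r = 180, so r* = 6 and q* = 0.5·6 = 3.

r* = 6, q* = 3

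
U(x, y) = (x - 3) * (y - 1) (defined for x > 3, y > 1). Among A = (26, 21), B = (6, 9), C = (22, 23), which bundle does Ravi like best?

Bundle A

Evaluate utility at each bundle:
U(A) = 460.
U(B) = 24.
U(C) = 418.
Highest utility is A, so A ≻ C ≻ B.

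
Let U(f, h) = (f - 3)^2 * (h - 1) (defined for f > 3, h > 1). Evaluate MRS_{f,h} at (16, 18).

MU_f = 2·(f−3)·(h−1), MU_h = (f−3)^2.
MRS = (2/1)·(h−1)/(f−3).
At (16, 18): MRS = 34/13.
That is, one extra unit of f is worth 34/13 units of h at the margin.

MRS = 34/13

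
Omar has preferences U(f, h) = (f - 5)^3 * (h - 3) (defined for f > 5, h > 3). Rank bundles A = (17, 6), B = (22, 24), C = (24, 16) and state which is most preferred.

Evaluate utility at each bundle:
U(A) = 5184.
U(B) = 103173.
U(C) = 89167.
Highest utility is B, so B ≻ C ≻ A.

Bundle B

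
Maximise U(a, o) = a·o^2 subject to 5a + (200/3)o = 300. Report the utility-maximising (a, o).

a* = 20, o* = 3

MU_a = o^2 and MU_o = 2·a·o.
MRS = MU_a/MU_o = (1/2)·o/a.
Tangency: set MRS = p_a/p_o = 5/(200/3) = 3/40.
So (1/2)·o/a = 3/40, i.e. o = 0.15·a.
Substitute into the budget 5·a + (200/3)·o = 300: 15·a = 300, so a* = 20.
Then o* = 0.15·20 = 3.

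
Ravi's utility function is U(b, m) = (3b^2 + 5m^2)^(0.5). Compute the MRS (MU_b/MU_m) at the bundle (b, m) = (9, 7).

For CES with ρ = 2, MRS = (3/5)·(m/b)^(-1).
At (9, 7): MRS = 27/35.
That is, one extra unit of b is worth 27/35 units of m at the margin.

MRS = 27/35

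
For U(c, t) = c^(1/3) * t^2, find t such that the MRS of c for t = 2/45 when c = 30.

t = 8

MU_c = 1/3·c^(-2/3)·t^2 and MU_t = 2·c^(1/3)·t.
MRS = MU_c/MU_t = (1/6)·t/c.
Substitute c = 30: MRS = t/180. Setting t/180 = 2/45 gives t = (2/45)·180 = 8.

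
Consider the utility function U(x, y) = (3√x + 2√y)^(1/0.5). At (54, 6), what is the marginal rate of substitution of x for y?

For CES with ρ = 0.5, MRS = (3/2)·√(y/x).
At (54, 6): MRS = 0.5.
So at (54, 6) the consumer would give up 0.5 units of y for one more unit of x.

MRS = 0.5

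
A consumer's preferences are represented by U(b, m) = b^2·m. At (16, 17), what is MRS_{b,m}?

MRS = 2.125

MU_b = 2·b·m and MU_m = b^2.
MRS = MU_b/MU_m = (2/1)·m/b.
At (16, 17): MRS = 2.125.
That is, one extra unit of b is worth 2.125 units of m at the margin.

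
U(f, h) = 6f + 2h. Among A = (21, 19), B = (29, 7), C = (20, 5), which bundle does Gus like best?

Evaluate utility at each bundle:
U(A) = 164.
U(B) = 188.
U(C) = 130.
Highest utility is B, so B ≻ A ≻ C.

Bundle B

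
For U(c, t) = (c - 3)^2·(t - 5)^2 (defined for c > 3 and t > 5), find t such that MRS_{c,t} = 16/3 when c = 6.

MU_c = 2·(c−3)·(t−5)^2, MU_t = 2·(c−3)^2·(t−5).
MRS = (t−5)/(c−3).
Substitute c = 6: MRS = (t − 5)/3. Setting this equal to 16/3 gives t − 5 = (16/3)·3 = 16, so t = 21.

t = 21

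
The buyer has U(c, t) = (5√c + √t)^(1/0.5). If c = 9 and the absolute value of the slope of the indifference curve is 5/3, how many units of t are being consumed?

For CES with ρ = 0.5, MRS = (5/1)·√(t/c).
Setting (5/1)·√(t/9) = 5/3 gives √(t/9) = 1/3, so t/9 = 1/9 and t = 1.

t = 1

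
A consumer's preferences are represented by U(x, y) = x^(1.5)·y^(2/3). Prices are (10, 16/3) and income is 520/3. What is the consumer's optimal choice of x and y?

x* = 12, y* = 10

MU_x = 1.5·√x·y^(2/3) and MU_y = 2/3·x^(1.5)·y^(-1/3).
MRS = MU_x/MU_y = (2.25)·y/x.
Tangency: set MRS = p_x/p_y = 10/(16/3) = 1.875.
So (2.25)·y/x = 1.875, i.e. y = (5/6)·x.
Substitute into the budget 10·x + (16/3)·y = 520/3: (130/9)·x = 520/3, so x* = 12.
Then y* = (5/6)·12 = 10.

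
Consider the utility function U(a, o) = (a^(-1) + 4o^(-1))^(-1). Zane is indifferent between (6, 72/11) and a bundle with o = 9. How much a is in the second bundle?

U depends on (a, o) only through S = a^(-1) + 4o^(-1), so equal utility means equal S. At (6, 72/11): S = 7/9.
With o = 9: 4·9^(-1) = 4/9, so a^(-1) = 7/9 − 4/9 = 1/3.
Hence a = 1/(1/3) = 3.
Check: U(3, 9) = 1.2857.

a = 3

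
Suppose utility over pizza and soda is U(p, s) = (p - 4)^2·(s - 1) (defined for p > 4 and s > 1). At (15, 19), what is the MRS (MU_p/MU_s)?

MRS = 36/11

MU_p = 2·(p−4)·(s−1), MU_s = (p−4)^2.
MRS = (2/1)·(s−1)/(p−4).
At (15, 19): MRS = 36/11.
That is, one extra unit of p is worth 36/11 units of s at the margin.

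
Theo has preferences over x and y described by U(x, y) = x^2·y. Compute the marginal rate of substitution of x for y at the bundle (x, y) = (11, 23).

MU_x = 2·x·y and MU_y = x^2.
MRS = MU_x/MU_y = (2/1)·y/x.
At (11, 23): MRS = 46/11.
The indifference curve has slope −46/11 at this bundle.

MRS = 46/11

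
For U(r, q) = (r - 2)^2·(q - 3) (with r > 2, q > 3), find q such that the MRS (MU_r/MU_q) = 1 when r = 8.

MU_r = 2·(r−2)·(q−3), MU_q = (r−2)^2.
MRS = (2/1)·(q−3)/(r−2).
Substitute r = 8: MRS = (q − 3)/3. Setting this equal to 1 gives q − 3 = 1·3 = 3, so q = 6.

q = 6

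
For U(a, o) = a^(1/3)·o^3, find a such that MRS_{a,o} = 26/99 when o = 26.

MU_a = 1/3·a^(-2/3)·o^3 and MU_o = 3·a^(1/3)·o^2.
MRS = MU_a/MU_o = (1/9)·o/a.
Substitute o = 26: MRS = (26/9)/a. Setting (26/9)/a = 26/99 gives a = (26/9)/(26/99) = 11.

a = 11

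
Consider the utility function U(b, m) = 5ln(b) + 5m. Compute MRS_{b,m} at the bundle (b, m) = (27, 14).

MRS = 1/27

MU_b = 5/b, MU_m = 5.
MRS = 5/b ÷ 5.
At (27, 14): MRS = 1/27.
The indifference curve has slope −1/27 at this bundle.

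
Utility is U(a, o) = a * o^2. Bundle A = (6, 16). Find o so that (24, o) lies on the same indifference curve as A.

U(6, 16) = 1536.
Set U(24, o) = 1536 and solve.
With a = 24: o^2 = 1536/24 = 64; taking the square root, o = 8.
Check: U(24, 8) = 1536.

o = 8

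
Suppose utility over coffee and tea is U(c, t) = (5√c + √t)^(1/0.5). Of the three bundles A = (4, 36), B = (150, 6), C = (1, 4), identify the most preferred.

Evaluate utility at each bundle:
U(A) = 256.000.
U(B) = 4056.000.
U(C) = 49.000.
Highest utility is B, so B ≻ A ≻ C.

Bundle B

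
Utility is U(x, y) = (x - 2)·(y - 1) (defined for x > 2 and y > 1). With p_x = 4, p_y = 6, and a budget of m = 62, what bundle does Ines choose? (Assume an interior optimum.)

MU_x = (y−1), MU_y = (x−2).
MRS = (y−1)/(x−2).
Tangency: set MRS = p_x/p_y = 4/6 = 2/3.
So (y − 1)/(x − 2) = 2/3, i.e. (y − 1) = (2/3)·(x − 2).
Rewrite the budget in excess-of-subsistence terms: 4·(x − 2) + 6·(y − 1) = 62 − 4·2 − 6·1 = 48.
Substituting, 8·(x − 2) = 48, so x − 2 = 6 and x* = 8.
Then y − 1 = (2/3)·6 = 4, so y* = 5.

x* = 8, y* = 5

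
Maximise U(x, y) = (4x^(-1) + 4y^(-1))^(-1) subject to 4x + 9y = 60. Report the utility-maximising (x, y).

x* = 6, y* = 4

For CES with ρ = -1, MRS = (y/x)^2.
Tangency: set MRS = p_x/p_y = 4/9.
So (y/x)^2 = 4/9; taking the square root, y/x = 2/3, i.e. y = (2/3)·x.
Substitute into the budget 4·x + 9·y = 60: 10·x = 60, so x* = 6 and y* = (2/3)·6 = 4.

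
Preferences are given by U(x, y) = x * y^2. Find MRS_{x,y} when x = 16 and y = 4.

MU_x = y^2 and MU_y = 2·x·y.
MRS = MU_x/MU_y = (1/2)·y/x.
At (16, 4): MRS = 0.125.
The indifference curve has slope −0.125 at this bundle.

MRS = 0.125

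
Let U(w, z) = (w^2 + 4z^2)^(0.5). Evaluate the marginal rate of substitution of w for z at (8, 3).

MRS = 2/3

For CES with ρ = 2, MRS = (1/4)·(z/w)^(-1).
At (8, 3): MRS = 2/3.
The indifference curve has slope −2/3 at this bundle.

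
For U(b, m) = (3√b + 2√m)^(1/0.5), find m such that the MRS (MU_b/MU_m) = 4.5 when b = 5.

m = 45

For CES with ρ = 0.5, MRS = (3/2)·√(m/b).
Setting (3/2)·√(m/5) = 4.5 gives √(m/5) = 3, so m/5 = 9 and m = 45.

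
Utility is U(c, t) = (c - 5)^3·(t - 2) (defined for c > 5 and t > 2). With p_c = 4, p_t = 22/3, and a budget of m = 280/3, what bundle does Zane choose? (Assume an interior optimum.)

c* = 16, t* = 4

MU_c = 3·(c−5)^2·(t−2), MU_t = (c−5)^3.
MRS = (3/1)·(t−2)/(c−5).
Tangency: set MRS = p_c/p_t = 4/(22/3) = 6/11.
So (3/1)·(t − 2)/(c − 5) = 6/11, i.e. (t − 2) = (2/11)·(c − 5).
Rewrite the budget in excess-of-subsistence terms: 4·(c − 5) + (22/3)·(t − 2) = 280/3 − 4·5 − (22/3)·2 = 176/3.
Substituting, (16/3)·(c − 5) = 176/3, so c − 5 = 11 and c* = 16.
Then t − 2 = (2/11)·11 = 2, so t* = 4.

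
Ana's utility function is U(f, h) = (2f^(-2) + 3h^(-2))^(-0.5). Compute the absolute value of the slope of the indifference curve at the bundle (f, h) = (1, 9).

MRS = 486

For CES with ρ = -2, MRS = (2/3)·(h/f)^3.
At (1, 9): MRS = 486.
The indifference curve has slope −486 at this bundle.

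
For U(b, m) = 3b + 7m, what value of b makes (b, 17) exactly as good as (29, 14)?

U(29, 14) = 185.
Set U(b, 17) = 185 and solve.
3b + 7·17 = 185 ⇒ 3b = 66 ⇒ b = 22.
Check: U(22, 17) = 185.

b = 22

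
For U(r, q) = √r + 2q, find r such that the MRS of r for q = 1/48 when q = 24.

MU_r = 1/(2√r), MU_q = 2.
MRS = 1/(2√r) ÷ 2.
MRS depends only on r: 0.25/√r = 1/48 ⇒ √r = 0.25/(1/48) = 12 ⇒ r = 144.

r = 144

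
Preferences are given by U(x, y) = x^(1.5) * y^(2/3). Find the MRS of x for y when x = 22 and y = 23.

MRS = 207/88

MU_x = 1.5·√x·y^(2/3) and MU_y = 2/3·x^(1.5)·y^(-1/3).
MRS = MU_x/MU_y = (2.25)·y/x.
At (22, 23): MRS = 207/88.
That is, one extra unit of x is worth 207/88 units of y at the margin.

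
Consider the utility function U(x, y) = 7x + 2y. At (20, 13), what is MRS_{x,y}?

MU_x = 7, MU_y = 2, so MRS = 7/2 = 3.5 at every bundle.
At (20, 13): MRS = 3.5.
So at (20, 13) the consumer would give up 3.5 units of y for one more unit of x.

MRS = 3.5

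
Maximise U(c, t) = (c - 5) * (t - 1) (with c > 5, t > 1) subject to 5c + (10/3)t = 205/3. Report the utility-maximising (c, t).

c* = 9, t* = 7

MU_c = (t−1), MU_t = (c−5).
MRS = (t−1)/(c−5).
Tangency: set MRS = p_c/p_t = 5/(10/3) = 1.5.
So (t − 1)/(c − 5) = 1.5, i.e. (t − 1) = 1.5·(c − 5).
Rewrite the budget in excess-of-subsistence terms: 5·(c − 5) + (10/3)·(t − 1) = 205/3 − 5·5 − (10/3)·1 = 40.
Substituting, 10·(c − 5) = 40, so c − 5 = 4 and c* = 9.
Then t − 1 = 1.5·4 = 6, so t* = 7.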